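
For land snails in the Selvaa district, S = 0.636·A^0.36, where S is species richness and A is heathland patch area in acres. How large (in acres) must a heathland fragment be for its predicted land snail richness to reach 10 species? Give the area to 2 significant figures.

10 = 0.636 × A^0.36  ⇒  A^0.36 = 10/0.636 = 15.72
ln A = ln(15.72) / 0.36 = 2.7551 / 0.36 = 7.6532
A = e^7.6532 ≈ 2107 acres

2100 acres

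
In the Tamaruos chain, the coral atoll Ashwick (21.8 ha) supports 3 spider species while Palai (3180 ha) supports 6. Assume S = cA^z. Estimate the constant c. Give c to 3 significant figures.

z = ln(S₂/S₁) / ln(A₂/A₁) = ln(6/3) / ln(3180/21.8) = 0.6931 / 4.9827 = 0.1391
c = S₁ / A₁^z = 3 / 21.8^0.1391 = 3 / 1.535 = 1.954

1.95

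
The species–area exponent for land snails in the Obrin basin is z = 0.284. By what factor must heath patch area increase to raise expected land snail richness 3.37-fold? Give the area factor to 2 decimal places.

72.09

(A₂/A₁)^0.284 = 3.37, so A₂/A₁ = 3.37^(1/0.284) = 3.37^3.521
ln(A₂/A₁) = ln 3.37 / 0.284 = 1.2149 / 0.284 = 4.2779
A₂/A₁ = e^4.2779 ≈ 72.09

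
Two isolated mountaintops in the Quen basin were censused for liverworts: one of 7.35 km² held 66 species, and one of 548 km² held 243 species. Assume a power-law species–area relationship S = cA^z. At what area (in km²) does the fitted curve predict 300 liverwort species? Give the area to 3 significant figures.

z = ln(243/66) / ln(548/7.35) = 1.3034 / 4.3116 = 0.3023
c = 66 / 7.35^0.3023 = 66 / 1.828 = 36.11
A = (300/36.11)^(1/0.3023) ⇒ ln A = ln(8.307)/0.3023 = 7.0033
A = e^7.0033 ≈ 1100 km²

1100 km²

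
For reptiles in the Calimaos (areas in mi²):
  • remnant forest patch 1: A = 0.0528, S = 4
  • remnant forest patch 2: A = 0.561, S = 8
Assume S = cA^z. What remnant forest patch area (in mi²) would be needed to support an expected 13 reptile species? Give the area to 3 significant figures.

2.94 mi²

z = ln(8/4) / ln(0.561/0.0528) = 0.6931 / 2.3632 = 0.2933
c = 4 / 0.0528^0.2933 = 4 / 0.422 = 9.478
A = (13/9.478)^(1/0.2933) ⇒ ln A = ln(1.372)/0.2933 = 1.0773
A = e^1.0773 ≈ 2.937 mi²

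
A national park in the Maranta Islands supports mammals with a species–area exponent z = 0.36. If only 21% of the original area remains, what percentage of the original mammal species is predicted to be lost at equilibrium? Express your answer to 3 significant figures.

43.0%

S_new/S_old = (A_new/A_old)^z = 0.21^0.36
= exp(0.36 × ln 0.21) = exp(0.36 × -1.5606) = exp(-0.5618) ≈ 0.5702
Fraction lost = 1 − 0.5702 = 0.4298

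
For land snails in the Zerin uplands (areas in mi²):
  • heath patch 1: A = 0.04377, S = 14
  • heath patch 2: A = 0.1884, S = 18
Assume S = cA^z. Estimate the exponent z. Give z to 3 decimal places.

Taking logs: ln S = ln c + z ln A, so z = (ln S₂ − ln S₁)/(ln A₂ − ln A₁).
z = ln(18/14) / ln(0.1884/0.04377) = ln(1.286) / ln(4.304) = 0.2513 / 1.4596 = 0.1722

0.172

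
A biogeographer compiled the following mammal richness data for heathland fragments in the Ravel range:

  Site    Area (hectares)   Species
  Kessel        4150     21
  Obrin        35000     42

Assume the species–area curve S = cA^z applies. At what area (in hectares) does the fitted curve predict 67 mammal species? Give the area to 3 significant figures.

z = ln(42/21) / ln(35000/4150) = 0.6931 / 2.1322 = 0.3251
c = 21 / 4150^0.3251 = 21 / 15 = 1.4
A = (67/1.4)^(1/0.3251) ⇒ ln A = ln(47.86)/0.3251 = 11.8997
A = e^11.8997 ≈ 147229 hectares

147000 hectares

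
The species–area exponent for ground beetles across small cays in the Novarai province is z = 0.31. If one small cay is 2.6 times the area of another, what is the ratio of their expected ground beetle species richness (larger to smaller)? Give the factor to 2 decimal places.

S₂/S₁ = (A₂/A₁)^z = 2.6^0.31
ln(S₂/S₁) = 0.31 × ln 2.6 = 0.31 × 0.9555 = 0.2962
S₂/S₁ = e^0.2962 ≈ 1.345

1.34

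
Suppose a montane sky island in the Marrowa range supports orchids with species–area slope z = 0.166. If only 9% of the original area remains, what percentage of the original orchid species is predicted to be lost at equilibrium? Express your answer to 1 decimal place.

S_new/S_old = (A_new/A_old)^z = 0.09^0.166
= exp(0.166 × ln 0.09) = exp(0.166 × -2.4079) = exp(-0.3997) ≈ 0.6705
Fraction lost = 1 − 0.6705 = 0.3295

32.9%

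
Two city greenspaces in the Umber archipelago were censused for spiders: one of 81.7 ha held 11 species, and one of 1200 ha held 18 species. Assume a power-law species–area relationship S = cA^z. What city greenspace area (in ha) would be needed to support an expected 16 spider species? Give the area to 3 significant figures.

631 ha

z = ln(18/11) / ln(1200/81.7) = 0.4925 / 2.6870 = 0.1833
c = 11 / 81.7^0.1833 = 11 / 2.241 = 4.908
A = (16/4.908)^(1/0.1833) ⇒ ln A = ln(3.26)/0.1833 = 6.4474
A = e^6.4474 ≈ 631.1 ha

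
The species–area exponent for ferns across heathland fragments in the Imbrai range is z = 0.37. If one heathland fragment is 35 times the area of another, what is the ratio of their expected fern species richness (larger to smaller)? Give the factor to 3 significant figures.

S₂/S₁ = (A₂/A₁)^z = 35^0.37
ln(S₂/S₁) = 0.37 × ln 35 = 0.37 × 3.5553 = 1.3155
S₂/S₁ = e^1.3155 ≈ 3.727

3.73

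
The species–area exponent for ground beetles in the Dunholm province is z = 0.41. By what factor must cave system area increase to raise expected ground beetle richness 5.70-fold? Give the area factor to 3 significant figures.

69.8

(A₂/A₁)^0.41 = 5.7, so A₂/A₁ = 5.7^(1/0.41) = 5.7^2.439
ln(A₂/A₁) = ln 5.7 / 0.41 = 1.7405 / 0.41 = 4.2450
A₂/A₁ = e^4.2450 ≈ 69.76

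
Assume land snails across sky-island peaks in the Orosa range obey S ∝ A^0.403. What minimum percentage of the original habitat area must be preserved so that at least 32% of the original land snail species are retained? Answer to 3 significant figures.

Need (A_new/A_old)^0.403 = 0.32, so A_new/A_old = 0.32^(1/0.403) = 0.32^2.481
ln(A_new/A_old) = ln 0.32 / 0.403 = -1.1394 / 0.403 = -2.8274
A_new/A_old = e^-2.8274 ≈ 0.05917

5.92%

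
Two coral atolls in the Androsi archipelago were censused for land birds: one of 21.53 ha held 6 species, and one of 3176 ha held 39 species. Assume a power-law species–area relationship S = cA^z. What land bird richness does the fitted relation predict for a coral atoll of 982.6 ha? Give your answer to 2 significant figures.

25

z = ln(39/6) / ln(3176/21.53) = 1.8718 / 4.9939 = 0.3748
c = 6 / 21.53^0.3748 = 6 / 3.16 = 1.899
S₃ = 1.899 × 982.6^0.3748 = 1.899 × 13.23 ≈ 25.12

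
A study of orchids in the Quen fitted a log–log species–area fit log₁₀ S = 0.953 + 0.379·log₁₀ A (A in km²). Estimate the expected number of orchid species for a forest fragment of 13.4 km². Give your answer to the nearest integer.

S = 8.974 × 13.4^0.379 = 8.974 × 2.674 ≈ 24

24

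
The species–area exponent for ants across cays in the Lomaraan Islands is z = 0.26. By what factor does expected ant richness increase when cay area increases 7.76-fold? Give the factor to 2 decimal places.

S₂/S₁ = (A₂/A₁)^z = 7.76^0.26
ln(S₂/S₁) = 0.26 × ln 7.76 = 0.26 × 2.0490 = 0.5327
S₂/S₁ = e^0.5327 ≈ 1.704

1.70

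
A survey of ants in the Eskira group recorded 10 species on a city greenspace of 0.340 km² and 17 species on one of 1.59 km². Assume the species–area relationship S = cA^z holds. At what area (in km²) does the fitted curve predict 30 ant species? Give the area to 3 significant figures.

z = ln(17/10) / ln(1.59/0.34) = 0.5306 / 1.5425 = 0.3440
c = 10 / 0.34^0.3440 = 10 / 0.69 = 14.49
A = (30/14.49)^(1/0.3440) ⇒ ln A = ln(2.07)/0.3440 = 2.1149
A = e^2.1149 ≈ 8.289 km²

8.29 km²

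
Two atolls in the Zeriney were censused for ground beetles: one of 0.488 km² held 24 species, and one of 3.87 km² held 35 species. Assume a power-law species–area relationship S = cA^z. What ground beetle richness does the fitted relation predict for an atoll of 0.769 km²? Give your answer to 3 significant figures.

z = ln(35/24) / ln(3.87/0.488) = 0.3773 / 2.0707 = 0.1822
c = 24 / 0.488^0.1822 = 24 / 0.8775 = 27.35
S₃ = 27.35 × 0.769^0.1822 = 27.35 × 0.9533 ≈ 26.07

26.1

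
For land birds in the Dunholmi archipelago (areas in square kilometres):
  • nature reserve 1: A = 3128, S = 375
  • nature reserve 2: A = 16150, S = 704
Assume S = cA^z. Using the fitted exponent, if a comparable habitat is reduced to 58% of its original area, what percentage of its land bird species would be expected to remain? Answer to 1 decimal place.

81.1%

z = ln(704/375) / ln(16150/3128) = 0.6299 / 1.6415 = 0.3837
S_new/S_old = (A_new/A_old)^z = 0.58^0.3837 = exp(0.3837 × -0.5447) = 0.8114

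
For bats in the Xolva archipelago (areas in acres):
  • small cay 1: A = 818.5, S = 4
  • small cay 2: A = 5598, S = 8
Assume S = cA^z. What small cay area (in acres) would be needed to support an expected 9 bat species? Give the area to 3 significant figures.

z = ln(8/4) / ln(5598/818.5) = 0.6931 / 1.9227 = 0.3605
c = 4 / 818.5^0.3605 = 4 / 11.22 = 0.3564
A = (9/0.3564)^(1/0.3605) ⇒ ln A = ln(25.26)/0.3605 = 8.9569
A = e^8.9569 ≈ 7761 acres

7760 acres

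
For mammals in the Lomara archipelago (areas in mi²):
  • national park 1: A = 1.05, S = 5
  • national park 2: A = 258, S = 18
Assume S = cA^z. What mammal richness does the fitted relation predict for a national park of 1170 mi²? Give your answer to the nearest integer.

26

z = ln(18/5) / ln(258/1.05) = 1.2809 / 5.5042 = 0.2327
c = 5 / 1.05^0.2327 = 5 / 1.011 = 4.944
S₃ = 4.944 × 1170^0.2327 = 4.944 × 5.176 ≈ 25.59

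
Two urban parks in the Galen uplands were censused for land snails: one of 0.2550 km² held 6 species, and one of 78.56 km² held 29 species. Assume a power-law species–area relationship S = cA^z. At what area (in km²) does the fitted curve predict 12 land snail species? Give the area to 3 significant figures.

z = ln(29/6) / ln(78.56/0.255) = 1.5755 / 5.7304 = 0.2749
c = 6 / 0.255^0.2749 = 6 / 0.6868 = 8.736
A = (12/8.736)^(1/0.2749) ⇒ ln A = ln(1.374)/0.2749 = 1.1545
A = e^1.1545 ≈ 3.173 km²

3.17 km²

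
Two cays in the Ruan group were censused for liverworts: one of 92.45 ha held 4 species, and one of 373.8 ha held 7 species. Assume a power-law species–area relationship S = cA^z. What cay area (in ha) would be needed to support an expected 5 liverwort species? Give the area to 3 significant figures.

161 ha

z = ln(7/4) / ln(373.8/92.45) = 0.5596 / 1.3971 = 0.4006
c = 4 / 92.45^0.4006 = 4 / 6.13 = 0.6525
A = (5/0.6525)^(1/0.4006) ⇒ ln A = ln(7.663)/0.4006 = 5.0837
A = e^5.0837 ≈ 161.4 ha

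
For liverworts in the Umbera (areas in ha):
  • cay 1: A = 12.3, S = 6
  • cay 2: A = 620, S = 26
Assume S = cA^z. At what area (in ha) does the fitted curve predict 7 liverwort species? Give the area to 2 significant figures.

z = ln(26/6) / ln(620/12.3) = 1.4663 / 3.9201 = 0.3741
c = 6 / 12.3^0.3741 = 6 / 2.557 = 2.347
A = (7/2.347)^(1/0.3741) ⇒ ln A = ln(2.983)/0.3741 = 2.9217
A = e^2.9217 ≈ 18.57 ha

19 ha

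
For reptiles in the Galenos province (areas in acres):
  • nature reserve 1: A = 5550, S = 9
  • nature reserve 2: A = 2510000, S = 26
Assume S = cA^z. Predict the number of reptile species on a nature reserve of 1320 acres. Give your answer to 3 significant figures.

z = ln(26/9) / ln(2510000/5550) = 1.0609 / 6.1142 = 0.1735
c = 9 / 5550^0.1735 = 9 / 4.463 = 2.016
S₃ = 2.016 × 1320^0.1735 = 2.016 × 3.479 ≈ 7.015

7.01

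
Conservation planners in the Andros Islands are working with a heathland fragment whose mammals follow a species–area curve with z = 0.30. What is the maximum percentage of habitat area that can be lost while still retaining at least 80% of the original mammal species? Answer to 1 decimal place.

Need (A_new/A_old)^0.3 = 0.8, so A_new/A_old = 0.8^(1/0.3) = 0.8^3.333
ln(A_new/A_old) = ln 0.8 / 0.3 = -0.2231 / 0.3 = -0.7438
A_new/A_old = e^-0.7438 ≈ 0.4753
Fraction that can be lost = 1 − 0.4753 = 0.5247

52.5%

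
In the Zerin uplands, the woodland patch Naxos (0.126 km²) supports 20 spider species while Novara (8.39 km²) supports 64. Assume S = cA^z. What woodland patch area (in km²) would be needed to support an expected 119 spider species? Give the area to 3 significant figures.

z = ln(64/20) / ln(8.39/0.126) = 1.1632 / 4.1985 = 0.2770
c = 20 / 0.126^0.2770 = 20 / 0.5633 = 35.5
A = (119/35.5)^(1/0.2770) ⇒ ln A = ln(3.352)/0.2770 = 4.3659
A = e^4.3659 ≈ 78.72 km²

78.7 km²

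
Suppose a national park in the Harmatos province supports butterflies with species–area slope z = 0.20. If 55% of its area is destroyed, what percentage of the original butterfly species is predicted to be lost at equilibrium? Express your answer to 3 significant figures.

14.8%

S_new/S_old = (A_new/A_old)^z = 0.45^0.2
= exp(0.2 × ln 0.45) = exp(0.2 × -0.7985) = exp(-0.1597) ≈ 0.8524
Fraction lost = 1 − 0.8524 = 0.1476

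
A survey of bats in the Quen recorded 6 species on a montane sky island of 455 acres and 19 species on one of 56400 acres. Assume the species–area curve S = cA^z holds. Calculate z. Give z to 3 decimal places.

Taking logs: ln S = ln c + z ln A, so z = (ln S₂ − ln S₁)/(ln A₂ − ln A₁).
z = ln(19/6) / ln(56400/455) = ln(3.167) / ln(124) = 1.1527 / 4.8199 = 0.2391

0.239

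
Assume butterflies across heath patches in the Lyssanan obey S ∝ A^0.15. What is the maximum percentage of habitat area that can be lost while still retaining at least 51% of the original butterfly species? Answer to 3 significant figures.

Need (A_new/A_old)^0.15 = 0.51, so A_new/A_old = 0.51^(1/0.15) = 0.51^6.667
ln(A_new/A_old) = ln 0.51 / 0.15 = -0.6733 / 0.15 = -4.4890
A_new/A_old = e^-4.4890 ≈ 0.01123
Fraction that can be lost = 1 − 0.01123 = 0.9888

98.9%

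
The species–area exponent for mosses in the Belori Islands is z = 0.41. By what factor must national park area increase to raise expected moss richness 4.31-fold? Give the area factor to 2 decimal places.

(A₂/A₁)^0.41 = 4.31, so A₂/A₁ = 4.31^(1/0.41) = 4.31^2.439
ln(A₂/A₁) = ln 4.31 / 0.41 = 1.4609 / 0.41 = 3.5633
A₂/A₁ = e^3.5633 ≈ 35.28

35.28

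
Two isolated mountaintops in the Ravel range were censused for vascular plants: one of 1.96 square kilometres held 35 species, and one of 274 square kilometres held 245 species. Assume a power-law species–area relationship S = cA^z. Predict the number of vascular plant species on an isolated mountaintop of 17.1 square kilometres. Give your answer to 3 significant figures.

z = ln(245/35) / ln(274/1.96) = 1.9459 / 4.9402 = 0.3939
c = 35 / 1.96^0.3939 = 35 / 1.304 = 26.85
S₃ = 26.85 × 17.1^0.3939 = 26.85 × 3.06 ≈ 82.15

82.2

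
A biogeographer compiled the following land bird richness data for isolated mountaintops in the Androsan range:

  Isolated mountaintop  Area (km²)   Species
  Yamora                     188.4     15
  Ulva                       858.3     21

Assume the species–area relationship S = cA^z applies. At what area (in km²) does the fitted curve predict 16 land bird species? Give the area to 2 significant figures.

z = ln(21/15) / ln(858.3/188.4) = 0.3365 / 1.5164 = 0.2219
c = 15 / 188.4^0.2219 = 15 / 3.198 = 4.691
A = (16/4.691)^(1/0.2219) ⇒ ln A = ln(3.411)/0.2219 = 5.5294
A = e^5.5294 ≈ 252 km²

250 km²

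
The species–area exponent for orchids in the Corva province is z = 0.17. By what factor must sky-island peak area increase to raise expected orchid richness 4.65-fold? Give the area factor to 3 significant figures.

(A₂/A₁)^0.17 = 4.65, so A₂/A₁ = 4.65^(1/0.17) = 4.65^5.882
ln(A₂/A₁) = ln 4.65 / 0.17 = 1.5369 / 0.17 = 9.0404
A₂/A₁ = e^9.0404 ≈ 8437

8440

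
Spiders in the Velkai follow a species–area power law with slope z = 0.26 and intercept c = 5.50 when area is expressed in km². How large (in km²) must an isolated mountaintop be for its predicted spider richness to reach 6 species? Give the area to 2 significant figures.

6 = 5.5 × A^0.26  ⇒  A^0.26 = 6/5.5 = 1.091
ln A = ln(1.091) / 0.26 = 0.0870 / 0.26 = 0.3347
A = e^0.3347 ≈ 1.397 km²

1.4 km²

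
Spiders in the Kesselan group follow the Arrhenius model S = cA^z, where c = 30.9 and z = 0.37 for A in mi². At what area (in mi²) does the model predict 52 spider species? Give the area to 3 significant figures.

4.08 mi²

52 = 30.9 × A^0.37  ⇒  A^0.37 = 52/30.9 = 1.683
ln A = ln(1.683) / 0.37 = 0.5205 / 0.37 = 1.4067
A = e^1.4067 ≈ 4.083 mi²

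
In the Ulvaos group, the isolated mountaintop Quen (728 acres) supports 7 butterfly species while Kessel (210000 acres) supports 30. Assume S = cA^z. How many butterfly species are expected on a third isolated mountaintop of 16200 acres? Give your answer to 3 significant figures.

15.5

z = ln(30/7) / ln(210000/728) = 1.4553 / 5.6646 = 0.2569
c = 7 / 728^0.2569 = 7 / 5.436 = 1.288
S₃ = 1.288 × 16200^0.2569 = 1.288 × 12.06 ≈ 15.53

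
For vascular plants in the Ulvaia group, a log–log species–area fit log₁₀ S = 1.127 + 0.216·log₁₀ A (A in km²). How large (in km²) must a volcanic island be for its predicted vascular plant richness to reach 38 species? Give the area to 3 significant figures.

125 km²

38 = 13.4 × A^0.216  ⇒  A^0.216 = 38/13.4 = 2.837
ln A = ln(2.837) / 0.216 = 1.0426 / 0.216 = 4.8267
A = e^4.8267 ≈ 124.8 km²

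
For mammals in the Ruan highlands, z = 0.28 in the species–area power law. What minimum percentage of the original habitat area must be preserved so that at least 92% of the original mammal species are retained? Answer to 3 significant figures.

Need (A_new/A_old)^0.28 = 0.92, so A_new/A_old = 0.92^(1/0.28) = 0.92^3.571
ln(A_new/A_old) = ln 0.92 / 0.28 = -0.0834 / 0.28 = -0.2978
A_new/A_old = e^-0.2978 ≈ 0.7425

74.2%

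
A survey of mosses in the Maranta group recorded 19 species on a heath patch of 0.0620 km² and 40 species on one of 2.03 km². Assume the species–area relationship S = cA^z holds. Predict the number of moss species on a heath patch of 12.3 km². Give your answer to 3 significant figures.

58.8

z = ln(40/19) / ln(2.03/0.062) = 0.7444 / 3.4887 = 0.2134
c = 19 / 0.062^0.2134 = 19 / 0.5525 = 34.39
S₃ = 34.39 × 12.3^0.2134 = 34.39 × 1.708 ≈ 58.75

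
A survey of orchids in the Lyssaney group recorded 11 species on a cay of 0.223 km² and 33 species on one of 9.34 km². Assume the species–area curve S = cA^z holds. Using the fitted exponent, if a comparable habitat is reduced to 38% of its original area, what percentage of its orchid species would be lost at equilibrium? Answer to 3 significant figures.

24.8%

z = ln(33/11) / ln(9.34/0.223) = 1.0986 / 3.7349 = 0.2941
S_new/S_old = (A_new/A_old)^z = 0.38^0.2941 = exp(0.2941 × -0.9676) = 0.7523
Fraction lost = 1 − 0.7523 = 0.2477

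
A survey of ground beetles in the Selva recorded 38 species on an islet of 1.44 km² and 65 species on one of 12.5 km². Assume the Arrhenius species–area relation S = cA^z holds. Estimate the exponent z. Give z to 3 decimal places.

Taking logs: ln S = ln c + z ln A, so z = (ln S₂ − ln S₁)/(ln A₂ − ln A₁).
z = ln(65/38) / ln(12.5/1.44) = ln(1.711) / ln(8.681) = 0.5368 / 2.1611 = 0.2484

0.248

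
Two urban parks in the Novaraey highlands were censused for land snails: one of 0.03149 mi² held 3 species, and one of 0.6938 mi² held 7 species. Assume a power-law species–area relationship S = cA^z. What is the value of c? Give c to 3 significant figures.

7.74

z = ln(S₂/S₁) / ln(A₂/A₁) = ln(7/3) / ln(0.6938/0.03149) = 0.8473 / 3.0925 = 0.2740
c = S₁ / A₁^z = 3 / 0.03149^0.2740 = 3 / 0.3877 = 7.737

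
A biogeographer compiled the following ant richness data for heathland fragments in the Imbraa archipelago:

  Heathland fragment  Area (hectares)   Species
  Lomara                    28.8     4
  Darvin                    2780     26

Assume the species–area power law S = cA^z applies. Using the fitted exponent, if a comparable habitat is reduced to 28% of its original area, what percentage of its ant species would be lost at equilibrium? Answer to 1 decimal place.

40.6%

z = ln(26/4) / ln(2780/28.8) = 1.8718 / 4.5698 = 0.4096
S_new/S_old = (A_new/A_old)^z = 0.28^0.4096 = exp(0.4096 × -1.2730) = 0.5937
Fraction lost = 1 − 0.5937 = 0.4063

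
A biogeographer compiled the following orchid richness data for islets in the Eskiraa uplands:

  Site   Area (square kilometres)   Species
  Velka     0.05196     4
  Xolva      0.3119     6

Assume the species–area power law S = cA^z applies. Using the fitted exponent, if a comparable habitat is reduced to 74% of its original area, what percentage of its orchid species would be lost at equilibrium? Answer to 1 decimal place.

z = ln(6/4) / ln(0.3119/0.05196) = 0.4055 / 1.7922 = 0.2262
S_new/S_old = (A_new/A_old)^z = 0.74^0.2262 = exp(0.2262 × -0.3011) = 0.9341
Fraction lost = 1 − 0.9341 = 0.06585

6.6%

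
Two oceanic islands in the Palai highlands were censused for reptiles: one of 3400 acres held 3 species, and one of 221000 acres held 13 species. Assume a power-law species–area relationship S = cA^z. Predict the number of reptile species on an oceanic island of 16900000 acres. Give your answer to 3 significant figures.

59.6

z = ln(13/3) / ln(221000/3400) = 1.4663 / 4.1744 = 0.3513
c = 3 / 3400^0.3513 = 3 / 17.4 = 0.1724
S₃ = 0.1724 × 16900000^0.3513 = 0.1724 × 345.9 ≈ 59.64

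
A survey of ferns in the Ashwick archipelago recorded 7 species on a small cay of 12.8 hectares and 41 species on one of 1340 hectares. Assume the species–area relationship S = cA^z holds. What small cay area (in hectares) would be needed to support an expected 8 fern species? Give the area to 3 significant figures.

18.2 hectares

z = ln(41/7) / ln(1340/12.8) = 1.7677 / 4.6510 = 0.3801
c = 7 / 12.8^0.3801 = 7 / 2.635 = 2.656
A = (8/2.656)^(1/0.3801) ⇒ ln A = ln(3.012)/0.3801 = 2.9008
A = e^2.9008 ≈ 18.19 hectares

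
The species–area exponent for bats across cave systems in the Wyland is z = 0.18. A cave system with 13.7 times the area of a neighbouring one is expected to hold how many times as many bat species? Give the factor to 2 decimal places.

S₂/S₁ = (A₂/A₁)^z = 13.7^0.18
ln(S₂/S₁) = 0.18 × ln 13.7 = 0.18 × 2.6174 = 0.4711
S₂/S₁ = e^0.4711 ≈ 1.602

1.60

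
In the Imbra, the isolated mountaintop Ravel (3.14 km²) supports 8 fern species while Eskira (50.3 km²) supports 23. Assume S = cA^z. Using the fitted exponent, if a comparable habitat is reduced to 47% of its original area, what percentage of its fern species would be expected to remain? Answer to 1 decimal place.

z = ln(23/8) / ln(50.3/3.14) = 1.0561 / 2.7738 = 0.3807
S_new/S_old = (A_new/A_old)^z = 0.47^0.3807 = exp(0.3807 × -0.7550) = 0.7502

75.0%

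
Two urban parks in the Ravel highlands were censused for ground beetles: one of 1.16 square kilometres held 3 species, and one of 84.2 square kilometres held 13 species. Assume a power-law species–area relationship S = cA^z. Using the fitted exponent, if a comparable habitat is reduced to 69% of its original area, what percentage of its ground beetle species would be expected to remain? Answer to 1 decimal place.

88.1%

z = ln(13/3) / ln(84.2/1.16) = 1.4663 / 4.2848 = 0.3422
S_new/S_old = (A_new/A_old)^z = 0.69^0.3422 = exp(0.3422 × -0.3711) = 0.8807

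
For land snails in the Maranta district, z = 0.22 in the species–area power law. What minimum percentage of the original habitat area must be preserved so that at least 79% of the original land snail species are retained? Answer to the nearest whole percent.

Need (A_new/A_old)^0.22 = 0.79, so A_new/A_old = 0.79^(1/0.22) = 0.79^4.545
ln(A_new/A_old) = ln 0.79 / 0.22 = -0.2357 / 0.22 = -1.0715
A_new/A_old = e^-1.0715 ≈ 0.3425

34%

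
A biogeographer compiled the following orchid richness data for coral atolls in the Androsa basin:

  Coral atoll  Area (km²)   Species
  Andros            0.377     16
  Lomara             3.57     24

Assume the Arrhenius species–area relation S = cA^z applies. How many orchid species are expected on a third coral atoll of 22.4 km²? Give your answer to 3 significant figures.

33.4

z = ln(24/16) / ln(3.57/0.377) = 0.4055 / 2.2481 = 0.1804
c = 16 / 0.377^0.1804 = 16 / 0.8387 = 19.08
S₃ = 19.08 × 22.4^0.1804 = 19.08 × 1.752 ≈ 33.42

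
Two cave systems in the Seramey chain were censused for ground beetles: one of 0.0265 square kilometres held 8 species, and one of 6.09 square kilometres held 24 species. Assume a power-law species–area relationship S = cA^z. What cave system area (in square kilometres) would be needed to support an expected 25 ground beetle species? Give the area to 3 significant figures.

7.45 square kilometres

z = ln(24/8) / ln(6.09/0.0265) = 1.0986 / 5.4373 = 0.2021
c = 8 / 0.0265^0.2021 = 8 / 0.4802 = 16.66
A = (25/16.66)^(1/0.2021) ⇒ ln A = ln(1.501)/0.2021 = 2.0087
A = e^2.0087 ≈ 7.454 square kilometres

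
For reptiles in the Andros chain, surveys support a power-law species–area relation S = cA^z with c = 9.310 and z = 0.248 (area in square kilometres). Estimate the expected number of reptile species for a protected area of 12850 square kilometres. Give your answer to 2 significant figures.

S = 9.31 × 12850^0.248
ln S = ln 9.31 + 0.248 × ln 12850 = 2.2311 + 0.248 × 9.4611 = 4.5774
S = e^4.5774 ≈ 97.27

97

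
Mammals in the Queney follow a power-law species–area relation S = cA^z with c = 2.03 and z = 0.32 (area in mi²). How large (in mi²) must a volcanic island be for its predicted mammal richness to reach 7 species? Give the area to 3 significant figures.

7 = 2.03 × A^0.32  ⇒  A^0.32 = 7/2.03 = 3.448
ln A = ln(3.448) / 0.32 = 1.2379 / 0.32 = 3.8684
A = e^3.8684 ≈ 47.86 mi²

47.9 mi²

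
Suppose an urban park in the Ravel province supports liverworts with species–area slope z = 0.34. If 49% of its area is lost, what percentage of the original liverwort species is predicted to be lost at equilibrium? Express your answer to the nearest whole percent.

20%

S_new/S_old = (A_new/A_old)^z = 0.51^0.34
= exp(0.34 × ln 0.51) = exp(0.34 × -0.6733) = exp(-0.2289) ≈ 0.7954
Fraction lost = 1 − 0.7954 = 0.2046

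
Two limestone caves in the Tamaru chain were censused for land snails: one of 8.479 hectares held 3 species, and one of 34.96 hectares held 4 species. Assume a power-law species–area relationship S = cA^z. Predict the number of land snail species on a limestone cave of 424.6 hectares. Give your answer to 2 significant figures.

z = ln(4/3) / ln(34.96/8.479) = 0.2877 / 1.4166 = 0.2031
c = 3 / 8.479^0.2031 = 3 / 1.544 = 1.944
S₃ = 1.944 × 424.6^0.2031 = 1.944 × 3.417 ≈ 6.642

6.6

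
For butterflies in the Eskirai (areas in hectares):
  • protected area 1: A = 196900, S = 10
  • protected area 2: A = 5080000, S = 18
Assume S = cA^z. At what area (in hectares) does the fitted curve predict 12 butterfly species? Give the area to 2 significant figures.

540000 hectares

z = ln(18/10) / ln(5080000/196900) = 0.5878 / 3.2504 = 0.1808
c = 10 / 196900^0.1808 = 10 / 9.066 = 1.103
A = (12/1.103)^(1/0.1808) ⇒ ln A = ln(10.88)/0.1808 = 13.1987
A = e^13.1987 ≈ 539642 hectares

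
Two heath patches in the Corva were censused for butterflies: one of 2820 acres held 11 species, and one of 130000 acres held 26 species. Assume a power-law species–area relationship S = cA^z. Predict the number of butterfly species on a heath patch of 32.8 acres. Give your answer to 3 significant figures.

z = ln(26/11) / ln(130000/2820) = 0.8602 / 3.8308 = 0.2245
c = 11 / 2820^0.2245 = 11 / 5.953 = 1.848
S₃ = 1.848 × 32.8^0.2245 = 1.848 × 2.19 ≈ 4.046

4.05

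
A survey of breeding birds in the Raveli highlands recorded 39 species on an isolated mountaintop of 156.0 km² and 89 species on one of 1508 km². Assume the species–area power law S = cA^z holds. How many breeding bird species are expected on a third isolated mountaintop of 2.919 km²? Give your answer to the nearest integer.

z = ln(89/39) / ln(1508/156) = 0.8251 / 2.2687 = 0.3637
c = 39 / 156^0.3637 = 39 / 6.275 = 6.215
S₃ = 6.215 × 2.919^0.3637 = 6.215 × 1.476 ≈ 9.176

9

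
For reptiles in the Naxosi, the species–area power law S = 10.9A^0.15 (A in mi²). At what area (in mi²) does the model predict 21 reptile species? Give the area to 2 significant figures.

79 mi²

21 = 10.9 × A^0.15  ⇒  A^0.15 = 21/10.9 = 1.927
ln A = ln(1.927) / 0.15 = 0.6558 / 0.15 = 4.3717
A = e^4.3717 ≈ 79.18 mi²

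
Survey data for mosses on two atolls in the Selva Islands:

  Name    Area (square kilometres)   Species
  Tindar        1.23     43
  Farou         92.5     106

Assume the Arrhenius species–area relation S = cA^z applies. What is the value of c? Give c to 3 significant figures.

41.2

z = ln(S₂/S₁) / ln(A₂/A₁) = ln(106/43) / ln(92.5/1.23) = 0.9022 / 4.3202 = 0.2088
c = S₁ / A₁^z = 43 / 1.23^0.2088 = 43 / 1.044 = 41.18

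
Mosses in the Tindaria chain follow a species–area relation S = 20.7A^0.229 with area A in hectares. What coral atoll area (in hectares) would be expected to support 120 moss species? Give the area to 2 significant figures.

120 = 20.7 × A^0.229  ⇒  A^0.229 = 120/20.7 = 5.797
ln A = ln(5.797) / 0.229 = 1.7574 / 0.229 = 7.6741
A = e^7.6741 ≈ 2152 hectares

2200 hectares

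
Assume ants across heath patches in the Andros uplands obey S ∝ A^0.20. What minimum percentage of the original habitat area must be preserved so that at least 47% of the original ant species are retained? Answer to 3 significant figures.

Need (A_new/A_old)^0.2 = 0.47, so A_new/A_old = 0.47^(1/0.2) = 0.47^5
ln(A_new/A_old) = ln 0.47 / 0.2 = -0.7550 / 0.2 = -3.7751
A_new/A_old = e^-3.7751 ≈ 0.02293

2.29%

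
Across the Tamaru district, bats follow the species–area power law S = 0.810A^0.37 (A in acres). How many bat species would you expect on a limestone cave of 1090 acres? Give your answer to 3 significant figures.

S = 0.81 × 1090^0.37
ln S = ln 0.81 + 0.37 × ln 1090 = -0.2107 + 0.37 × 6.9939 = 2.3770
S = e^2.3770 ≈ 10.77

10.8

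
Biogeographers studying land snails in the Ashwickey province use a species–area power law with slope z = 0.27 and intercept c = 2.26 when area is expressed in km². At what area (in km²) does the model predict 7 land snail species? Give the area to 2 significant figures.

7 = 2.26 × A^0.27  ⇒  A^0.27 = 7/2.26 = 3.097
ln A = ln(3.097) / 0.27 = 1.1305 / 0.27 = 4.1872
A = e^4.1872 ≈ 65.84 km²

66 km²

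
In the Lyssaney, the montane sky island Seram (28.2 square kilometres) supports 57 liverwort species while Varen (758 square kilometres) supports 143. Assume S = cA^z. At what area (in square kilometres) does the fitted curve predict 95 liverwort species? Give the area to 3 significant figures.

z = ln(143/57) / ln(758/28.2) = 0.9198 / 3.2914 = 0.2795
c = 57 / 28.2^0.2795 = 57 / 2.543 = 22.42
A = (95/22.42)^(1/0.2795) ⇒ ln A = ln(4.238)/0.2795 = 5.1672
A = e^5.1672 ≈ 175.4 square kilometres

175 square kilometres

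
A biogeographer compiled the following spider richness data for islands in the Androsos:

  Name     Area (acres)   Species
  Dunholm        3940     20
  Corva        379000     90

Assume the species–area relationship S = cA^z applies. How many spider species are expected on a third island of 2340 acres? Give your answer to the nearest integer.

z = ln(90/20) / ln(379000/3940) = 1.5041 / 4.5664 = 0.3294
c = 20 / 3940^0.3294 = 20 / 15.29 = 1.308
S₃ = 1.308 × 2340^0.3294 = 1.308 × 12.88 ≈ 16.85

17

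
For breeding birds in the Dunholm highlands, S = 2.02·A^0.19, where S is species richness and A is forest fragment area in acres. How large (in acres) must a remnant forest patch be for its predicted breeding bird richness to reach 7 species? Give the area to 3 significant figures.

7 = 2.02 × A^0.19  ⇒  A^0.19 = 7/2.02 = 3.465
ln A = ln(3.465) / 0.19 = 1.2428 / 0.19 = 6.5411
A = e^6.5411 ≈ 693.1 acres

693 acres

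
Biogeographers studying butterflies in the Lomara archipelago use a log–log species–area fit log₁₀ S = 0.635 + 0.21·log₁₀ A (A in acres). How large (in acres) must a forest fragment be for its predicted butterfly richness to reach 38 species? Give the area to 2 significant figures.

32000 acres

38 = 4.315 × A^0.21  ⇒  A^0.21 = 38/4.315 = 8.806
ln A = ln(8.806) / 0.21 = 2.1754 / 0.21 = 10.3593
A = e^10.3593 ≈ 31548 acres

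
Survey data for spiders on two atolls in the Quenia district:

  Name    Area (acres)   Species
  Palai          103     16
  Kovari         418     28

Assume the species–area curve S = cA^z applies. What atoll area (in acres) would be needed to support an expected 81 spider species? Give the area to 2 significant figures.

6000 acres

z = ln(28/16) / ln(418/103) = 0.5596 / 1.4008 = 0.3995
c = 16 / 103^0.3995 = 16 / 6.37 = 2.512
A = (81/2.512)^(1/0.3995) ⇒ ln A = ln(32.25)/0.3995 = 8.6943
A = e^8.6943 ≈ 5969 acres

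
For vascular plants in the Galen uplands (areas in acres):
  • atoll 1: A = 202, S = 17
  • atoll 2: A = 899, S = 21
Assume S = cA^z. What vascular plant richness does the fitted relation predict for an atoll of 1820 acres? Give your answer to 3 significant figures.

z = ln(21/17) / ln(899/202) = 0.2113 / 1.4930 = 0.1415
c = 17 / 202^0.1415 = 17 / 2.12 = 8.02
S₃ = 8.02 × 1820^0.1415 = 8.02 × 2.893 ≈ 23.2

23.2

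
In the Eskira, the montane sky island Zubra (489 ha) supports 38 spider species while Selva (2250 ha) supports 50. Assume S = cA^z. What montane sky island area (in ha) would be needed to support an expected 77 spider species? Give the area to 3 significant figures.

24800 ha

z = ln(50/38) / ln(2250/489) = 0.2744 / 1.5263 = 0.1798
c = 38 / 489^0.1798 = 38 / 3.045 = 12.48
A = (77/12.48)^(1/0.1798) ⇒ ln A = ln(6.17)/0.1798 = 10.1201
A = e^10.1201 ≈ 24838 ha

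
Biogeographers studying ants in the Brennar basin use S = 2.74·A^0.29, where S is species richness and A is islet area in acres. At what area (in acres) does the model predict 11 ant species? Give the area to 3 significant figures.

11 = 2.74 × A^0.29  ⇒  A^0.29 = 11/2.74 = 4.015
ln A = ln(4.015) / 0.29 = 1.3899 / 0.29 = 4.7929
A = e^4.7929 ≈ 120.6 acres

121 acres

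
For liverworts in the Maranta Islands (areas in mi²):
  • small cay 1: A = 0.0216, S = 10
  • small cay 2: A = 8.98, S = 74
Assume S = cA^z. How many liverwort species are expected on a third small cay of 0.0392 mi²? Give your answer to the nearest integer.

12

z = ln(74/10) / ln(8.98/0.0216) = 2.0015 / 6.0301 = 0.3319
c = 10 / 0.0216^0.3319 = 10 / 0.28 = 35.71
S₃ = 35.71 × 0.0392^0.3319 = 35.71 × 0.3413 ≈ 12.19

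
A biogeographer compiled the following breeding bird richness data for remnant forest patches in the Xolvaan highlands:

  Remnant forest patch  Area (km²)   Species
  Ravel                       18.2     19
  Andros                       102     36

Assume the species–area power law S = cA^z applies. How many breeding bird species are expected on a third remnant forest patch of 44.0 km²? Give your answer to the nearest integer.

z = ln(36/19) / ln(102/18.2) = 0.6391 / 1.7236 = 0.3708
c = 19 / 18.2^0.3708 = 19 / 2.932 = 6.479
S₃ = 6.479 × 44^0.3708 = 6.479 × 4.068 ≈ 26.36

26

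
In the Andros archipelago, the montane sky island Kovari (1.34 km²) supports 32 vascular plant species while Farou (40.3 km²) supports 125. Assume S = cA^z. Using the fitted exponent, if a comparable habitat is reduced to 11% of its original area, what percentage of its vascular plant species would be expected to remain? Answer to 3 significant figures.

41.3%

z = ln(125/32) / ln(40.3/1.34) = 1.3626 / 3.4037 = 0.4003
S_new/S_old = (A_new/A_old)^z = 0.11^0.4003 = exp(0.4003 × -2.2073) = 0.4133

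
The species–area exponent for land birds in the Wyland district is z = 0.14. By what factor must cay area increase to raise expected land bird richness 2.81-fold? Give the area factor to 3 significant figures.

1600

(A₂/A₁)^0.14 = 2.81, so A₂/A₁ = 2.81^(1/0.14) = 2.81^7.143
ln(A₂/A₁) = ln 2.81 / 0.14 = 1.0332 / 0.14 = 7.3799
A₂/A₁ = e^7.3799 ≈ 1603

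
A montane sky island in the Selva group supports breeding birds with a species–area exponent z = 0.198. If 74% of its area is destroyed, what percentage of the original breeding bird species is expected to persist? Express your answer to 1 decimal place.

S_new/S_old = (A_new/A_old)^z = 0.26^0.198
= exp(0.198 × ln 0.26) = exp(0.198 × -1.3471) = exp(-0.2667) ≈ 0.7659

76.6%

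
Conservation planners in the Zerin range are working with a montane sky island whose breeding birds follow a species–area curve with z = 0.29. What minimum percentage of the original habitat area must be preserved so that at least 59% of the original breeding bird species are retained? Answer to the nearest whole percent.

Need (A_new/A_old)^0.29 = 0.59, so A_new/A_old = 0.59^(1/0.29) = 0.59^3.448
ln(A_new/A_old) = ln 0.59 / 0.29 = -0.5276 / 0.29 = -1.8194
A_new/A_old = e^-1.8194 ≈ 0.1621

16%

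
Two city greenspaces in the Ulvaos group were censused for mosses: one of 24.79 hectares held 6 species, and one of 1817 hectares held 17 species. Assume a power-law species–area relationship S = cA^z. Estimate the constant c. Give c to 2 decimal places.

2.75

z = ln(S₂/S₁) / ln(A₂/A₁) = ln(17/6) / ln(1817/24.79) = 1.0415 / 4.2945 = 0.2425
c = S₁ / A₁^z = 6 / 24.79^0.2425 = 6 / 2.178 = 2.754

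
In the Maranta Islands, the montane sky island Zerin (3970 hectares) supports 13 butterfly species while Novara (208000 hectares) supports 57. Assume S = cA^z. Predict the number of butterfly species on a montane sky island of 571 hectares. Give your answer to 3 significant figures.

z = ln(57/13) / ln(208000/3970) = 1.4781 / 3.9588 = 0.3734
c = 13 / 3970^0.3734 = 13 / 22.06 = 0.5892
S₃ = 0.5892 × 571^0.3734 = 0.5892 × 10.7 ≈ 6.302

6.30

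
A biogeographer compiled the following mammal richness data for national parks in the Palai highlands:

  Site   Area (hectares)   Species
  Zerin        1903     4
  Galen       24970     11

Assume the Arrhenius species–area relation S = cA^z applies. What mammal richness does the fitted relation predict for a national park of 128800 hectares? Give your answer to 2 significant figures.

21

z = ln(11/4) / ln(24970/1903) = 1.0116 / 2.5742 = 0.3930
c = 4 / 1903^0.3930 = 4 / 19.44 = 0.2057
S₃ = 0.2057 × 128800^0.3930 = 0.2057 × 101.9 ≈ 20.96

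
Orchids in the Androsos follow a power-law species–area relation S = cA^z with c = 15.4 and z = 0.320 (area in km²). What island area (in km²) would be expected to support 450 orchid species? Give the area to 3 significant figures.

38000 km²

450 = 15.4 × A^0.32  ⇒  A^0.32 = 450/15.4 = 29.22
ln A = ln(29.22) / 0.32 = 3.3749 / 0.32 = 10.5465
A = e^10.5465 ≈ 38044 km²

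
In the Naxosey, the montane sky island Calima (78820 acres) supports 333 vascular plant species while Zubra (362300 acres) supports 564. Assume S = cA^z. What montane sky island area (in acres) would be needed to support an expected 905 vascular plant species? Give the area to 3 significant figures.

z = ln(564/333) / ln(362300/78820) = 0.5269 / 1.5253 = 0.3454
c = 333 / 78820^0.3454 = 333 / 49.15 = 6.775
A = (905/6.775)^(1/0.3454) ⇒ ln A = ln(133.6)/0.3454 = 14.1691
A = e^14.1691 ≈ 1424205 acres

1420000 acres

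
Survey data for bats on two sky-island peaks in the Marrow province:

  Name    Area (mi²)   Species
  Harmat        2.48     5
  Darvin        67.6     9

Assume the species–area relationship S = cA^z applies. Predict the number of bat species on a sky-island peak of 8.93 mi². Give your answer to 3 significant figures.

z = ln(9/5) / ln(67.6/2.48) = 0.5878 / 3.3053 = 0.1778
c = 5 / 2.48^0.1778 = 5 / 1.175 = 4.254
S₃ = 4.254 × 8.93^0.1778 = 4.254 × 1.476 ≈ 6.279

6.28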